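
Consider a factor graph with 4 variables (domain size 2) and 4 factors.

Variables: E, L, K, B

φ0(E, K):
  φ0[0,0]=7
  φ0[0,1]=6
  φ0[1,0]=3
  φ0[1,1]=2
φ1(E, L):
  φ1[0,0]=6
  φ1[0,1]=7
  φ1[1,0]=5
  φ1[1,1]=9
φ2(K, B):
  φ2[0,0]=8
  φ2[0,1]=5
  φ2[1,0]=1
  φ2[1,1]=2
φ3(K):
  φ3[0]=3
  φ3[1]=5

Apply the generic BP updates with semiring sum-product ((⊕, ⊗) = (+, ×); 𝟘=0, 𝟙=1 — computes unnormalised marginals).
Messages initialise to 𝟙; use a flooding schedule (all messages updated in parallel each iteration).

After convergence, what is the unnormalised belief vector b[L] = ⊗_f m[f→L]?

init: all messages = 𝟙 over 2 values
r1 m[φ0→E] = [13, 5]
r1 m[φ0→K] = [10, 8]
r1 m[φ1→E] = [13, 14]
r1 m[φ1→L] = [11, 16]
r1 m[φ2→K] = [13, 3]
r1 m[φ2→B] = [9, 7]
r1 m[φ3→K] = [3, 5]
r1 m[E→φ0] = [1, 1]
r1 m[E→φ1] = [1, 1]
r1 m[L→φ1] = [1, 1]
r1 m[K→φ0] = [1, 1]
r1 m[K→φ2] = [1, 1]
r1 m[K→φ3] = [1, 1]
r1 m[B→φ2] = [1, 1]
r2 m[φ0→E] = [13, 5]
r2 m[φ0→K] = [10, 8]
r2 m[φ1→E] = [13, 14]
r2 m[φ1→L] = [11, 16]
r2 m[φ2→K] = [13, 3]
r2 m[φ2→B] = [9, 7]
r2 m[φ3→K] = [3, 5]
r2 m[E→φ0] = [13, 14]
r2 m[E→φ1] = [13, 5]
r2 m[L→φ1] = [1, 1]
r2 m[K→φ0] = [39, 15]
r2 m[K→φ2] = [30, 40]
r2 m[K→φ3] = [130, 24]
r2 m[B→φ2] = [1, 1]
r3 m[φ0→E] = [363, 147]
r3 m[φ0→K] = [133, 106]
r3 m[φ1→E] = [13, 14]
r3 m[φ1→L] = [103, 136]
r3 m[φ2→K] = [13, 3]
r3 m[φ2→B] = [280, 230]
r3 m[φ3→K] = [3, 5]
r3 m[E→φ0] = [13, 14]
r3 m[E→φ1] = [13, 5]
r3 m[L→φ1] = [1, 1]
r3 m[K→φ0] = [39, 15]
r3 m[K→φ2] = [30, 40]
r3 m[K→φ3] = [130, 24]
r3 m[B→φ2] = [1, 1]
r4 m[φ0→E] = [363, 147]
r4 m[φ0→K] = [133, 106]
r4 m[φ1→E] = [13, 14]
r4 m[φ1→L] = [103, 136]
r4 m[φ2→K] = [13, 3]
r4 m[φ2→B] = [280, 230]
r4 m[φ3→K] = [3, 5]
r4 m[E→φ0] = [13, 14]
r4 m[E→φ1] = [363, 147]
r4 m[L→φ1] = [1, 1]
r4 m[K→φ0] = [39, 15]
r4 m[K→φ2] = [399, 530]
r4 m[K→φ3] = [1729, 318]
r4 m[B→φ2] = [1, 1]
r5 m[φ0→E] = [363, 147]
r5 m[φ0→K] = [133, 106]
r5 m[φ1→E] = [13, 14]
r5 m[φ1→L] = [2913, 3864]
r5 m[φ2→K] = [13, 3]
r5 m[φ2→B] = [3722, 3055]
r5 m[φ3→K] = [3, 5]
r5 m[E→φ0] = [13, 14]
r5 m[E→φ1] = [363, 147]
r5 m[L→φ1] = [1, 1]
r5 m[K→φ0] = [39, 15]
r5 m[K→φ2] = [399, 530]
r5 m[K→φ3] = [1729, 318]
r5 m[B→φ2] = [1, 1]
r6 m[φ0→E] = [363, 147]
r6 m[φ0→K] = [133, 106]
r6 m[φ1→E] = [13, 14]
r6 m[φ1→L] = [2913, 3864]
r6 m[φ2→K] = [13, 3]
r6 m[φ2→B] = [3722, 3055]
r6 m[φ3→K] = [3, 5]
r6 m[E→φ0] = [13, 14]
r6 m[E→φ1] = [363, 147]
r6 m[L→φ1] = [1, 1]
r6 m[K→φ0] = [39, 15]
r6 m[K→φ2] = [399, 530]
r6 m[K→φ3] = [1729, 318]
r6 m[B→φ2] = [1, 1]
fixed point reached at round 6
b[L] = ⊗ incoming = [2913, 3864]

b[L] = [2913, 3864]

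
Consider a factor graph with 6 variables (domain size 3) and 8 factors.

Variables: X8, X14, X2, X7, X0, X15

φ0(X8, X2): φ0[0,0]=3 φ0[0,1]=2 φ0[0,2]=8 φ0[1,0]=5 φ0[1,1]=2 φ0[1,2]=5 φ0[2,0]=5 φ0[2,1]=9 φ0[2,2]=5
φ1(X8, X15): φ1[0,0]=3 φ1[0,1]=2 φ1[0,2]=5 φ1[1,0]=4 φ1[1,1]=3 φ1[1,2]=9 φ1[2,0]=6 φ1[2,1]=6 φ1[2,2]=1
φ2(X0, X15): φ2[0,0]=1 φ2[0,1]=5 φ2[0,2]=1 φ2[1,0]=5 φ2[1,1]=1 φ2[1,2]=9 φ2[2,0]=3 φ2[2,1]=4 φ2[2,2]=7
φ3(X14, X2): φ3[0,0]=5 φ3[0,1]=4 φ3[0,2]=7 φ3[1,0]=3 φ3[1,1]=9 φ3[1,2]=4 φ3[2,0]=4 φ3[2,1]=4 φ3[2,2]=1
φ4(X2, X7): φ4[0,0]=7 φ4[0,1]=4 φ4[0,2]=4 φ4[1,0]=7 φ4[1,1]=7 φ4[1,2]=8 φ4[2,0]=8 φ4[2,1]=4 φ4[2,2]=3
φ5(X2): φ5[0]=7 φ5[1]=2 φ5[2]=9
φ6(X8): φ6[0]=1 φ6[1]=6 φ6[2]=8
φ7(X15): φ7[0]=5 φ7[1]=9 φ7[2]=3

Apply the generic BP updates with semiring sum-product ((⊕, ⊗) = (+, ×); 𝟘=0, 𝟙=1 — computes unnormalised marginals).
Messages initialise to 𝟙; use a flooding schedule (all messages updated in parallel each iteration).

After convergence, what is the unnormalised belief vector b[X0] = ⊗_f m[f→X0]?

init: all messages = 𝟙 over 3 values
r1 m[φ0→X8] = [13, 12, 19]
r1 m[φ0→X2] = [13, 13, 18]
r1 m[φ1→X8] = [10, 16, 13]
r1 m[φ1→X15] = [13, 11, 15]
r1 m[φ2→X0] = [7, 15, 14]
r1 m[φ2→X15] = [9, 10, 17]
r1 m[φ3→X14] = [16, 16, 9]
r1 m[φ3→X2] = [12, 17, 12]
r1 m[φ4→X2] = [15, 22, 15]
r1 m[φ4→X7] = [22, 15, 15]
r1 m[φ5→X2] = [7, 2, 9]
r1 m[φ6→X8] = [1, 6, 8]
r1 m[φ7→X15] = [5, 9, 3]
r1 m[X8→φ0] = [1, 1, 1]
r1 m[X8→φ1] = [1, 1, 1]
r1 m[X8→φ6] = [1, 1, 1]
r1 m[X14→φ3] = [1, 1, 1]
r1 m[X2→φ0] = [1, 1, 1]
r1 m[X2→φ3] = [1, 1, 1]
r1 m[X2→φ4] = [1, 1, 1]
r1 m[X2→φ5] = [1, 1, 1]
r1 m[X7→φ4] = [1, 1, 1]
r1 m[X0→φ2] = [1, 1, 1]
r1 m[X15→φ1] = [1, 1, 1]
r1 m[X15→φ2] = [1, 1, 1]
r1 m[X15→φ7] = [1, 1, 1]
r2 m[φ0→X8] = [13, 12, 19]
r2 m[φ0→X2] = [13, 13, 18]
r2 m[φ1→X8] = [10, 16, 13]
r2 m[φ1→X15] = [13, 11, 15]
r2 m[φ2→X0] = [7, 15, 14]
r2 m[φ2→X15] = [9, 10, 17]
r2 m[φ3→X14] = [16, 16, 9]
r2 m[φ3→X2] = [12, 17, 12]
r2 m[φ4→X2] = [15, 22, 15]
r2 m[φ4→X7] = [22, 15, 15]
r2 m[φ5→X2] = [7, 2, 9]
r2 m[φ6→X8] = [1, 6, 8]
r2 m[φ7→X15] = [5, 9, 3]
r2 m[X8→φ0] = [10, 96, 104]
r2 m[X8→φ1] = [13, 72, 152]
r2 m[X8→φ6] = [130, 192, 247]
r2 m[X14→φ3] = [1, 1, 1]
r2 m[X2→φ0] = [1260, 748, 1620]
r2 m[X2→φ3] = [1365, 572, 2430]
r2 m[X2→φ4] = [1092, 442, 1944]
r2 m[X2→φ5] = [2340, 4862, 3240]
r2 m[X7→φ4] = [1, 1, 1]
r2 m[X0→φ2] = [1, 1, 1]
r2 m[X15→φ1] = [45, 90, 51]
r2 m[X15→φ2] = [65, 99, 45]
r2 m[X15→φ7] = [117, 110, 255]
r3 m[φ0→X8] = [18236, 15896, 21132]
r3 m[φ0→X2] = [1030, 1148, 1080]
r3 m[φ1→X8] = [570, 909, 861]
r3 m[φ1→X15] = [1239, 1154, 865]
r3 m[φ2→X0] = [605, 829, 906]
r3 m[φ2→X15] = [9, 10, 17]
r3 m[φ3→X14] = [26123, 18963, 10178]
r3 m[φ3→X2] = [12, 17, 12]
r3 m[φ4→X2] = [15, 22, 15]
r3 m[φ4→X7] = [26290, 15238, 13736]
r3 m[φ5→X2] = [7, 2, 9]
r3 m[φ6→X8] = [1, 6, 8]
r3 m[φ7→X15] = [5, 9, 3]
r3 m[X8→φ0] = [10, 96, 104]
r3 m[X8→φ1] = [13, 72, 152]
r3 m[X8→φ6] = [130, 192, 247]
r3 m[X14→φ3] = [1, 1, 1]
r3 m[X2→φ0] = [1260, 748, 1620]
r3 m[X2→φ3] = [1365, 572, 2430]
r3 m[X2→φ4] = [1092, 442, 1944]
r3 m[X2→φ5] = [2340, 4862, 3240]
r3 m[X7→φ4] = [1, 1, 1]
r3 m[X0→φ2] = [1, 1, 1]
r3 m[X15→φ1] = [45, 90, 51]
r3 m[X15→φ2] = [65, 99, 45]
r3 m[X15→φ7] = [117, 110, 255]
r4 m[φ0→X8] = [18236, 15896, 21132]
r4 m[φ0→X2] = [1030, 1148, 1080]
r4 m[φ1→X8] = [570, 909, 861]
r4 m[φ1→X15] = [1239, 1154, 865]
r4 m[φ2→X0] = [605, 829, 906]
r4 m[φ2→X15] = [9, 10, 17]
r4 m[φ3→X14] = [26123, 18963, 10178]
r4 m[φ3→X2] = [12, 17, 12]
r4 m[φ4→X2] = [15, 22, 15]
r4 m[φ4→X7] = [26290, 15238, 13736]
r4 m[φ5→X2] = [7, 2, 9]
r4 m[φ6→X8] = [1, 6, 8]
r4 m[φ7→X15] = [5, 9, 3]
r4 m[X8→φ0] = [570, 5454, 6888]
r4 m[X8→φ1] = [18236, 95376, 169056]
r4 m[X8→φ6] = [10394520, 14449464, 18194652]
r4 m[X14→φ3] = [1, 1, 1]
r4 m[X2→φ0] = [1260, 748, 1620]
r4 m[X2→φ3] = [108150, 50512, 145800]
r4 m[X2→φ4] = [86520, 39032, 116640]
r4 m[X2→φ5] = [185400, 429352, 194400]
r4 m[X7→φ4] = [1, 1, 1]
r4 m[X0→φ2] = [1, 1, 1]
r4 m[X15→φ1] = [45, 90, 51]
r4 m[X15→φ2] = [6195, 10386, 2595]
r4 m[X15→φ7] = [11151, 11540, 14705]
r5 m[φ0→X8] = [18236, 15896, 21132]
r5 m[φ0→X2] = [63420, 74040, 66270]
r5 m[φ1→X8] = [570, 909, 861]
r5 m[φ1→X15] = [1450548, 1336936, 1118620]
r5 m[φ2→X0] = [60720, 64716, 78294]
r5 m[φ2→X15] = [9, 10, 17]
r5 m[φ3→X14] = [1763398, 1362258, 780448]
r5 m[φ3→X2] = [12, 17, 12]
r5 m[φ4→X2] = [15, 22, 15]
r5 m[φ4→X7] = [1811984, 1085864, 1008256]
r5 m[φ5→X2] = [7, 2, 9]
r5 m[φ6→X8] = [1, 6, 8]
r5 m[φ7→X15] = [5, 9, 3]
r5 m[X8→φ0] = [570, 5454, 6888]
r5 m[X8→φ1] = [18236, 95376, 169056]
r5 m[X8→φ6] = [10394520, 14449464, 18194652]
r5 m[X14→φ3] = [1, 1, 1]
r5 m[X2→φ0] = [1260, 748, 1620]
r5 m[X2→φ3] = [108150, 50512, 145800]
r5 m[X2→φ4] = [86520, 39032, 116640]
r5 m[X2→φ5] = [185400, 429352, 194400]
r5 m[X7→φ4] = [1, 1, 1]
r5 m[X0→φ2] = [1, 1, 1]
r5 m[X15→φ1] = [45, 90, 51]
r5 m[X15→φ2] = [6195, 10386, 2595]
r5 m[X15→φ7] = [11151, 11540, 14705]
r6 m[φ0→X8] = [18236, 15896, 21132]
r6 m[φ0→X2] = [63420, 74040, 66270]
r6 m[φ1→X8] = [570, 909, 861]
r6 m[φ1→X15] = [1450548, 1336936, 1118620]
r6 m[φ2→X0] = [60720, 64716, 78294]
r6 m[φ2→X15] = [9, 10, 17]
r6 m[φ3→X14] = [1763398, 1362258, 780448]
r6 m[φ3→X2] = [12, 17, 12]
r6 m[φ4→X2] = [15, 22, 15]
r6 m[φ4→X7] = [1811984, 1085864, 1008256]
r6 m[φ5→X2] = [7, 2, 9]
r6 m[φ6→X8] = [1, 6, 8]
r6 m[φ7→X15] = [5, 9, 3]
r6 m[X8→φ0] = [570, 5454, 6888]
r6 m[X8→φ1] = [18236, 95376, 169056]
r6 m[X8→φ6] = [10394520, 14449464, 18194652]
r6 m[X14→φ3] = [1, 1, 1]
r6 m[X2→φ0] = [1260, 748, 1620]
r6 m[X2→φ3] = [6659100, 3257760, 8946450]
r6 m[X2→φ4] = [5327280, 2517360, 7157160]
r6 m[X2→φ5] = [11415600, 27690960, 11928600]
r6 m[X7→φ4] = [1, 1, 1]
r6 m[X0→φ2] = [1, 1, 1]
r6 m[X15→φ1] = [45, 90, 51]
r6 m[X15→φ2] = [7252740, 12032424, 3355860]
r6 m[X15→φ7] = [13054932, 13369360, 19016540]
r7 m[φ0→X8] = [18236, 15896, 21132]
r7 m[φ0→X2] = [63420, 74040, 66270]
r7 m[φ1→X8] = [570, 909, 861]
r7 m[φ1→X15] = [1450548, 1336936, 1118620]
r7 m[φ2→X0] = [70770720, 78498864, 93378936]
r7 m[φ2→X15] = [9, 10, 17]
r7 m[φ3→X14] = [108951690, 85082940, 48613890]
r7 m[φ3→X2] = [12, 17, 12]
r7 m[φ4→X2] = [15, 22, 15]
r7 m[φ4→X7] = [112169760, 67559280, 62919480]
r7 m[φ5→X2] = [7, 2, 9]
r7 m[φ6→X8] = [1, 6, 8]
r7 m[φ7→X15] = [5, 9, 3]
r7 m[X8→φ0] = [570, 5454, 6888]
r7 m[X8→φ1] = [18236, 95376, 169056]
r7 m[X8→φ6] = [10394520, 14449464, 18194652]
r7 m[X14→φ3] = [1, 1, 1]
r7 m[X2→φ0] = [1260, 748, 1620]
r7 m[X2→φ3] = [6659100, 3257760, 8946450]
r7 m[X2→φ4] = [5327280, 2517360, 7157160]
r7 m[X2→φ5] = [11415600, 27690960, 11928600]
r7 m[X7→φ4] = [1, 1, 1]
r7 m[X0→φ2] = [1, 1, 1]
r7 m[X15→φ1] = [45, 90, 51]
r7 m[X15→φ2] = [7252740, 12032424, 3355860]
r7 m[X15→φ7] = [13054932, 13369360, 19016540]
r8 m[φ0→X8] = [18236, 15896, 21132]
r8 m[φ0→X2] = [63420, 74040, 66270]
r8 m[φ1→X8] = [570, 909, 861]
r8 m[φ1→X15] = [1450548, 1336936, 1118620]
r8 m[φ2→X0] = [70770720, 78498864, 93378936]
r8 m[φ2→X15] = [9, 10, 17]
r8 m[φ3→X14] = [108951690, 85082940, 48613890]
r8 m[φ3→X2] = [12, 17, 12]
r8 m[φ4→X2] = [15, 22, 15]
r8 m[φ4→X7] = [112169760, 67559280, 62919480]
r8 m[φ5→X2] = [7, 2, 9]
r8 m[φ6→X8] = [1, 6, 8]
r8 m[φ7→X15] = [5, 9, 3]
r8 m[X8→φ0] = [570, 5454, 6888]
r8 m[X8→φ1] = [18236, 95376, 169056]
r8 m[X8→φ6] = [10394520, 14449464, 18194652]
r8 m[X14→φ3] = [1, 1, 1]
r8 m[X2→φ0] = [1260, 748, 1620]
r8 m[X2→φ3] = [6659100, 3257760, 8946450]
r8 m[X2→φ4] = [5327280, 2517360, 7157160]
r8 m[X2→φ5] = [11415600, 27690960, 11928600]
r8 m[X7→φ4] = [1, 1, 1]
r8 m[X0→φ2] = [1, 1, 1]
r8 m[X15→φ1] = [45, 90, 51]
r8 m[X15→φ2] = [7252740, 12032424, 3355860]
r8 m[X15→φ7] = [13054932, 13369360, 19016540]
fixed point reached at round 8
b[X0] = ⊗ incoming = [70770720, 78498864, 93378936]

b[X0] = [70770720, 78498864, 93378936]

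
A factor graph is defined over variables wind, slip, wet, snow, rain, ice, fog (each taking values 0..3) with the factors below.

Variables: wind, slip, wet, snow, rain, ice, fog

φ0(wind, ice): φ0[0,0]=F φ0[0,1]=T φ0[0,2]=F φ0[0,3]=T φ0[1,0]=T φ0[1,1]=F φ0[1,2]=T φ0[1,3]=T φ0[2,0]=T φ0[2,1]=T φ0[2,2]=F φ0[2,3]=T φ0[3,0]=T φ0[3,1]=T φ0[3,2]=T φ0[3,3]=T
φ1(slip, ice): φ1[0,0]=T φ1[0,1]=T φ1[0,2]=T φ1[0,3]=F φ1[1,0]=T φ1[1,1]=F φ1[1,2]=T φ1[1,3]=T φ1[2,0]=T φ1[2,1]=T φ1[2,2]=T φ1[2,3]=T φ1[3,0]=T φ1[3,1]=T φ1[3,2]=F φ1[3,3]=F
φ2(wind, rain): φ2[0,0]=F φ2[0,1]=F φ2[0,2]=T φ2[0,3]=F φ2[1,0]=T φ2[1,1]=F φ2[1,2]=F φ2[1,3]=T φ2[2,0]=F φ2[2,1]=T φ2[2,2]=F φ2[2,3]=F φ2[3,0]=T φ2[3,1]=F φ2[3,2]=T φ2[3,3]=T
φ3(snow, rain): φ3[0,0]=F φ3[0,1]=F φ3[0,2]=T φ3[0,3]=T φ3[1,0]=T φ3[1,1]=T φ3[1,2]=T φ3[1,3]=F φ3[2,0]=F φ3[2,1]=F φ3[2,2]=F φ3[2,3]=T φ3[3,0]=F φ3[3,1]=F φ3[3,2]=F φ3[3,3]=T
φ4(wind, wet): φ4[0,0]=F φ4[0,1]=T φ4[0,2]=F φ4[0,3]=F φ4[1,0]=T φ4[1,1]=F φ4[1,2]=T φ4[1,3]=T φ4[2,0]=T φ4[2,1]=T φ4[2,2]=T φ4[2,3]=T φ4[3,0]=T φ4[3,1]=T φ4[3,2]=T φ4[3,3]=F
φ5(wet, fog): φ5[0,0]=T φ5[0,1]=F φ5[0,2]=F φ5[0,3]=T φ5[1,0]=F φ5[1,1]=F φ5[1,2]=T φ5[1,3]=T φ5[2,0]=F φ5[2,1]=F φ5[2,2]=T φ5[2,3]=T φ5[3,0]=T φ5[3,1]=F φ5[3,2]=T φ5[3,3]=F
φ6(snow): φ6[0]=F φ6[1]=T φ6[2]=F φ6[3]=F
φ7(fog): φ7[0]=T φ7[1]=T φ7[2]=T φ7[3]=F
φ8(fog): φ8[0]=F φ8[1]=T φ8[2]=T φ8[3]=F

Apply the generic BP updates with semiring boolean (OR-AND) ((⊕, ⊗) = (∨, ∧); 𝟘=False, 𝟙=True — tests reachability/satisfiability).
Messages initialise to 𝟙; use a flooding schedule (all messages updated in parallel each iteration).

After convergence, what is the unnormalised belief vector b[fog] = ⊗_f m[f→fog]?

b[fog] = [F, F, T, F]

init: all messages = 𝟙 over 4 values
r1 m[φ0→wind] = [T, T, T, T]
r1 m[φ0→ice] = [T, T, T, T]
r1 m[φ1→slip] = [T, T, T, T]
r1 m[φ1→ice] = [T, T, T, T]
r1 m[φ2→wind] = [T, T, T, T]
r1 m[φ2→rain] = [T, T, T, T]
r1 m[φ3→snow] = [T, T, T, T]
r1 m[φ3→rain] = [T, T, T, T]
r1 m[φ4→wind] = [T, T, T, T]
r1 m[φ4→wet] = [T, T, T, T]
r1 m[φ5→wet] = [T, T, T, T]
r1 m[φ5→fog] = [T, F, T, T]
r1 m[φ6→snow] = [F, T, F, F]
r1 m[φ7→fog] = [T, T, T, F]
r1 m[φ8→fog] = [F, T, T, F]
r1 m[wind→φ0] = [T, T, T, T]
r1 m[wind→φ2] = [T, T, T, T]
r1 m[wind→φ4] = [T, T, T, T]
r1 m[slip→φ1] = [T, T, T, T]
r1 m[wet→φ4] = [T, T, T, T]
r1 m[wet→φ5] = [T, T, T, T]
r1 m[snow→φ3] = [T, T, T, T]
r1 m[snow→φ6] = [T, T, T, T]
r1 m[rain→φ2] = [T, T, T, T]
r1 m[rain→φ3] = [T, T, T, T]
r1 m[ice→φ0] = [T, T, T, T]
r1 m[ice→φ1] = [T, T, T, T]
r1 m[fog→φ5] = [T, T, T, T]
r1 m[fog→φ7] = [T, T, T, T]
r1 m[fog→φ8] = [T, T, T, T]
r2 m[φ0→wind] = [T, T, T, T]
r2 m[φ0→ice] = [T, T, T, T]
r2 m[φ1→slip] = [T, T, T, T]
r2 m[φ1→ice] = [T, T, T, T]
r2 m[φ2→wind] = [T, T, T, T]
r2 m[φ2→rain] = [T, T, T, T]
r2 m[φ3→snow] = [T, T, T, T]
r2 m[φ3→rain] = [T, T, T, T]
r2 m[φ4→wind] = [T, T, T, T]
r2 m[φ4→wet] = [T, T, T, T]
r2 m[φ5→wet] = [T, T, T, T]
r2 m[φ5→fog] = [T, F, T, T]
r2 m[φ6→snow] = [F, T, F, F]
r2 m[φ7→fog] = [T, T, T, F]
r2 m[φ8→fog] = [F, T, T, F]
r2 m[wind→φ0] = [T, T, T, T]
r2 m[wind→φ2] = [T, T, T, T]
r2 m[wind→φ4] = [T, T, T, T]
r2 m[slip→φ1] = [T, T, T, T]
r2 m[wet→φ4] = [T, T, T, T]
r2 m[wet→φ5] = [T, T, T, T]
r2 m[snow→φ3] = [F, T, F, F]
r2 m[snow→φ6] = [T, T, T, T]
r2 m[rain→φ2] = [T, T, T, T]
r2 m[rain→φ3] = [T, T, T, T]
r2 m[ice→φ0] = [T, T, T, T]
r2 m[ice→φ1] = [T, T, T, T]
r2 m[fog→φ5] = [F, T, T, F]
r2 m[fog→φ7] = [F, F, T, F]
r2 m[fog→φ8] = [T, F, T, F]
r3 m[φ0→wind] = [T, T, T, T]
r3 m[φ0→ice] = [T, T, T, T]
r3 m[φ1→slip] = [T, T, T, T]
r3 m[φ1→ice] = [T, T, T, T]
r3 m[φ2→wind] = [T, T, T, T]
r3 m[φ2→rain] = [T, T, T, T]
r3 m[φ3→snow] = [T, T, T, T]
r3 m[φ3→rain] = [T, T, T, F]
r3 m[φ4→wind] = [T, T, T, T]
r3 m[φ4→wet] = [T, T, T, T]
r3 m[φ5→wet] = [F, T, T, T]
r3 m[φ5→fog] = [T, F, T, T]
r3 m[φ6→snow] = [F, T, F, F]
r3 m[φ7→fog] = [T, T, T, F]
r3 m[φ8→fog] = [F, T, T, F]
r3 m[wind→φ0] = [T, T, T, T]
r3 m[wind→φ2] = [T, T, T, T]
r3 m[wind→φ4] = [T, T, T, T]
r3 m[slip→φ1] = [T, T, T, T]
r3 m[wet→φ4] = [T, T, T, T]
r3 m[wet→φ5] = [T, T, T, T]
r3 m[snow→φ3] = [F, T, F, F]
r3 m[snow→φ6] = [T, T, T, T]
r3 m[rain→φ2] = [T, T, T, T]
r3 m[rain→φ3] = [T, T, T, T]
r3 m[ice→φ0] = [T, T, T, T]
r3 m[ice→φ1] = [T, T, T, T]
r3 m[fog→φ5] = [F, T, T, F]
r3 m[fog→φ7] = [F, F, T, F]
r3 m[fog→φ8] = [T, F, T, F]
r4 m[φ0→wind] = [T, T, T, T]
r4 m[φ0→ice] = [T, T, T, T]
r4 m[φ1→slip] = [T, T, T, T]
r4 m[φ1→ice] = [T, T, T, T]
r4 m[φ2→wind] = [T, T, T, T]
r4 m[φ2→rain] = [T, T, T, T]
r4 m[φ3→snow] = [T, T, T, T]
r4 m[φ3→rain] = [T, T, T, F]
r4 m[φ4→wind] = [T, T, T, T]
r4 m[φ4→wet] = [T, T, T, T]
r4 m[φ5→wet] = [F, T, T, T]
r4 m[φ5→fog] = [T, F, T, T]
r4 m[φ6→snow] = [F, T, F, F]
r4 m[φ7→fog] = [T, T, T, F]
r4 m[φ8→fog] = [F, T, T, F]
r4 m[wind→φ0] = [T, T, T, T]
r4 m[wind→φ2] = [T, T, T, T]
r4 m[wind→φ4] = [T, T, T, T]
r4 m[slip→φ1] = [T, T, T, T]
r4 m[wet→φ4] = [F, T, T, T]
r4 m[wet→φ5] = [T, T, T, T]
r4 m[snow→φ3] = [F, T, F, F]
r4 m[snow→φ6] = [T, T, T, T]
r4 m[rain→φ2] = [T, T, T, F]
r4 m[rain→φ3] = [T, T, T, T]
r4 m[ice→φ0] = [T, T, T, T]
r4 m[ice→φ1] = [T, T, T, T]
r4 m[fog→φ5] = [F, T, T, F]
r4 m[fog→φ7] = [F, F, T, F]
r4 m[fog→φ8] = [T, F, T, F]
r5 m[φ0→wind] = [T, T, T, T]
r5 m[φ0→ice] = [T, T, T, T]
r5 m[φ1→slip] = [T, T, T, T]
r5 m[φ1→ice] = [T, T, T, T]
r5 m[φ2→wind] = [T, T, T, T]
r5 m[φ2→rain] = [T, T, T, T]
r5 m[φ3→snow] = [T, T, T, T]
r5 m[φ3→rain] = [T, T, T, F]
r5 m[φ4→wind] = [T, T, T, T]
r5 m[φ4→wet] = [T, T, T, T]
r5 m[φ5→wet] = [F, T, T, T]
r5 m[φ5→fog] = [T, F, T, T]
r5 m[φ6→snow] = [F, T, F, F]
r5 m[φ7→fog] = [T, T, T, F]
r5 m[φ8→fog] = [F, T, T, F]
r5 m[wind→φ0] = [T, T, T, T]
r5 m[wind→φ2] = [T, T, T, T]
r5 m[wind→φ4] = [T, T, T, T]
r5 m[slip→φ1] = [T, T, T, T]
r5 m[wet→φ4] = [F, T, T, T]
r5 m[wet→φ5] = [T, T, T, T]
r5 m[snow→φ3] = [F, T, F, F]
r5 m[snow→φ6] = [T, T, T, T]
r5 m[rain→φ2] = [T, T, T, F]
r5 m[rain→φ3] = [T, T, T, T]
r5 m[ice→φ0] = [T, T, T, T]
r5 m[ice→φ1] = [T, T, T, T]
r5 m[fog→φ5] = [F, T, T, F]
r5 m[fog→φ7] = [F, F, T, F]
r5 m[fog→φ8] = [T, F, T, F]
fixed point reached at round 5
b[fog] = ⊗ incoming = [F, F, T, F]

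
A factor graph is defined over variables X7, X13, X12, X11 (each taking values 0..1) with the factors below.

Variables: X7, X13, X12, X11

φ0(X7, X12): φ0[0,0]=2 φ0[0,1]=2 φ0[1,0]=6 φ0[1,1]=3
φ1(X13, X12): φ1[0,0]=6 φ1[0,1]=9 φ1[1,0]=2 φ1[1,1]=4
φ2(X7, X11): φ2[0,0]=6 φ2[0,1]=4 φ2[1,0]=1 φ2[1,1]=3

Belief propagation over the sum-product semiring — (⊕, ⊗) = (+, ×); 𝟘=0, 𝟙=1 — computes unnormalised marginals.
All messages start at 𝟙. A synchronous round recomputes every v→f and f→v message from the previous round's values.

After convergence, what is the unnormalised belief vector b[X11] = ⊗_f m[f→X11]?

b[X11] = [339, 429]

init: all messages = 𝟙 over 2 values
r1 m[φ0→X7] = [4, 9]
r1 m[φ0→X12] = [8, 5]
r1 m[φ1→X13] = [15, 6]
r1 m[φ1→X12] = [8, 13]
r1 m[φ2→X7] = [10, 4]
r1 m[φ2→X11] = [7, 7]
r1 m[X7→φ0] = [1, 1]
r1 m[X7→φ2] = [1, 1]
r1 m[X13→φ1] = [1, 1]
r1 m[X12→φ0] = [1, 1]
r1 m[X12→φ1] = [1, 1]
r1 m[X11→φ2] = [1, 1]
r2 m[φ0→X7] = [4, 9]
r2 m[φ0→X12] = [8, 5]
r2 m[φ1→X13] = [15, 6]
r2 m[φ1→X12] = [8, 13]
r2 m[φ2→X7] = [10, 4]
r2 m[φ2→X11] = [7, 7]
r2 m[X7→φ0] = [10, 4]
r2 m[X7→φ2] = [4, 9]
r2 m[X13→φ1] = [1, 1]
r2 m[X12→φ0] = [8, 13]
r2 m[X12→φ1] = [8, 5]
r2 m[X11→φ2] = [1, 1]
r3 m[φ0→X7] = [42, 87]
r3 m[φ0→X12] = [44, 32]
r3 m[φ1→X13] = [93, 36]
r3 m[φ1→X12] = [8, 13]
r3 m[φ2→X7] = [10, 4]
r3 m[φ2→X11] = [33, 43]
r3 m[X7→φ0] = [10, 4]
r3 m[X7→φ2] = [4, 9]
r3 m[X13→φ1] = [1, 1]
r3 m[X12→φ0] = [8, 13]
r3 m[X12→φ1] = [8, 5]
r3 m[X11→φ2] = [1, 1]
r4 m[φ0→X7] = [42, 87]
r4 m[φ0→X12] = [44, 32]
r4 m[φ1→X13] = [93, 36]
r4 m[φ1→X12] = [8, 13]
r4 m[φ2→X7] = [10, 4]
r4 m[φ2→X11] = [33, 43]
r4 m[X7→φ0] = [10, 4]
r4 m[X7→φ2] = [42, 87]
r4 m[X13→φ1] = [1, 1]
r4 m[X12→φ0] = [8, 13]
r4 m[X12→φ1] = [44, 32]
r4 m[X11→φ2] = [1, 1]
r5 m[φ0→X7] = [42, 87]
r5 m[φ0→X12] = [44, 32]
r5 m[φ1→X13] = [552, 216]
r5 m[φ1→X12] = [8, 13]
r5 m[φ2→X7] = [10, 4]
r5 m[φ2→X11] = [339, 429]
r5 m[X7→φ0] = [10, 4]
r5 m[X7→φ2] = [42, 87]
r5 m[X13→φ1] = [1, 1]
r5 m[X12→φ0] = [8, 13]
r5 m[X12→φ1] = [44, 32]
r5 m[X11→φ2] = [1, 1]
r6 m[φ0→X7] = [42, 87]
r6 m[φ0→X12] = [44, 32]
r6 m[φ1→X13] = [552, 216]
r6 m[φ1→X12] = [8, 13]
r6 m[φ2→X7] = [10, 4]
r6 m[φ2→X11] = [339, 429]
r6 m[X7→φ0] = [10, 4]
r6 m[X7→φ2] = [42, 87]
r6 m[X13→φ1] = [1, 1]
r6 m[X12→φ0] = [8, 13]
r6 m[X12→φ1] = [44, 32]
r6 m[X11→φ2] = [1, 1]
fixed point reached at round 6
b[X11] = ⊗ incoming = [339, 429]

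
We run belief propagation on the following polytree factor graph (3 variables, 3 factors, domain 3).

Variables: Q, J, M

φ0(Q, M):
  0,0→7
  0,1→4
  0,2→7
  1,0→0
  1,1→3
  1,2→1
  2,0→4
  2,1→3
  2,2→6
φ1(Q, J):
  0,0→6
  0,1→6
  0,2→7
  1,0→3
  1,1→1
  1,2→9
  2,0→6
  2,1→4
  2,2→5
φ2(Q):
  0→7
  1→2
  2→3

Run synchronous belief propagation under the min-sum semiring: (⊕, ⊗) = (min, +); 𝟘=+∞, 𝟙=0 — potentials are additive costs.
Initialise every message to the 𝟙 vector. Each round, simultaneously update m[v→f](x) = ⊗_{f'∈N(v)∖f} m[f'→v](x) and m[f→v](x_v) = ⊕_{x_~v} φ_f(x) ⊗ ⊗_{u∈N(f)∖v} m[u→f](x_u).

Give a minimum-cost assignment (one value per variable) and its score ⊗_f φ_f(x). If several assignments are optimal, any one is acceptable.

init: all messages = 𝟙 over 3 values
r1 m[φ0→Q] = [4, 0, 3]
r1 m[φ0→M] = [0, 3, 1]
r1 m[φ1→Q] = [6, 1, 4]
r1 m[φ1→J] = [3, 1, 5]
r1 m[φ2→Q] = [7, 2, 3]
r1 m[Q→φ0] = [0, 0, 0]
r1 m[Q→φ1] = [0, 0, 0]
r1 m[Q→φ2] = [0, 0, 0]
r1 m[J→φ1] = [0, 0, 0]
r1 m[M→φ0] = [0, 0, 0]
r2 m[φ0→Q] = [4, 0, 3]
r2 m[φ0→M] = [0, 3, 1]
r2 m[φ1→Q] = [6, 1, 4]
r2 m[φ1→J] = [3, 1, 5]
r2 m[φ2→Q] = [7, 2, 3]
r2 m[Q→φ0] = [13, 3, 7]
r2 m[Q→φ1] = [11, 2, 6]
r2 m[Q→φ2] = [10, 1, 7]
r2 m[J→φ1] = [0, 0, 0]
r2 m[M→φ0] = [0, 0, 0]
r3 m[φ0→Q] = [4, 0, 3]
r3 m[φ0→M] = [3, 6, 4]
r3 m[φ1→Q] = [6, 1, 4]
r3 m[φ1→J] = [5, 3, 11]
r3 m[φ2→Q] = [7, 2, 3]
r3 m[Q→φ0] = [13, 3, 7]
r3 m[Q→φ1] = [11, 2, 6]
r3 m[Q→φ2] = [10, 1, 7]
r3 m[J→φ1] = [0, 0, 0]
r3 m[M→φ0] = [0, 0, 0]
r4 m[φ0→Q] = [4, 0, 3]
r4 m[φ0→M] = [3, 6, 4]
r4 m[φ1→Q] = [6, 1, 4]
r4 m[φ1→J] = [5, 3, 11]
r4 m[φ2→Q] = [7, 2, 3]
r4 m[Q→φ0] = [13, 3, 7]
r4 m[Q→φ1] = [11, 2, 6]
r4 m[Q→φ2] = [10, 1, 7]
r4 m[J→φ1] = [0, 0, 0]
r4 m[M→φ0] = [0, 0, 0]
fixed point reached at round 4
traceback from Q: (Q=1, J=1, M=0), score=3

assignment: (Q=1, J=1, M=0); score = 3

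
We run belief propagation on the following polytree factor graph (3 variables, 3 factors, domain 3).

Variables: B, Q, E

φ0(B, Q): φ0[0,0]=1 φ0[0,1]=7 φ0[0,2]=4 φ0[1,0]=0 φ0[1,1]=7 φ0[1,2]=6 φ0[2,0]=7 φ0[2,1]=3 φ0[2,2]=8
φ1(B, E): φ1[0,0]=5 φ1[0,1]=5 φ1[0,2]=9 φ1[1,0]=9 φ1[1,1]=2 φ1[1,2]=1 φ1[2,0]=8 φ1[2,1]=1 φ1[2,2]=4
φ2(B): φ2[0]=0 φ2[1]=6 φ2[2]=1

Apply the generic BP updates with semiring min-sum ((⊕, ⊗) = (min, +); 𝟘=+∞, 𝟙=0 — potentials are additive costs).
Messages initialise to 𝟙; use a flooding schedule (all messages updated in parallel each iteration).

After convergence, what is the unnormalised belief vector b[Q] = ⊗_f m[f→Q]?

init: all messages = 𝟙 over 3 values
r1 m[φ0→B] = [1, 0, 3]
r1 m[φ0→Q] = [0, 3, 4]
r1 m[φ1→B] = [5, 1, 1]
r1 m[φ1→E] = [5, 1, 1]
r1 m[φ2→B] = [0, 6, 1]
r1 m[B→φ0] = [0, 0, 0]
r1 m[B→φ1] = [0, 0, 0]
r1 m[B→φ2] = [0, 0, 0]
r1 m[Q→φ0] = [0, 0, 0]
r1 m[E→φ1] = [0, 0, 0]
r2 m[φ0→B] = [1, 0, 3]
r2 m[φ0→Q] = [0, 3, 4]
r2 m[φ1→B] = [5, 1, 1]
r2 m[φ1→E] = [5, 1, 1]
r2 m[φ2→B] = [0, 6, 1]
r2 m[B→φ0] = [5, 7, 2]
r2 m[B→φ1] = [1, 6, 4]
r2 m[B→φ2] = [6, 1, 4]
r2 m[Q→φ0] = [0, 0, 0]
r2 m[E→φ1] = [0, 0, 0]
r3 m[φ0→B] = [1, 0, 3]
r3 m[φ0→Q] = [6, 5, 9]
r3 m[φ1→B] = [5, 1, 1]
r3 m[φ1→E] = [6, 5, 7]
r3 m[φ2→B] = [0, 6, 1]
r3 m[B→φ0] = [5, 7, 2]
r3 m[B→φ1] = [1, 6, 4]
r3 m[B→φ2] = [6, 1, 4]
r3 m[Q→φ0] = [0, 0, 0]
r3 m[E→φ1] = [0, 0, 0]
r4 m[φ0→B] = [1, 0, 3]
r4 m[φ0→Q] = [6, 5, 9]
r4 m[φ1→B] = [5, 1, 1]
r4 m[φ1→E] = [6, 5, 7]
r4 m[φ2→B] = [0, 6, 1]
r4 m[B→φ0] = [5, 7, 2]
r4 m[B→φ1] = [1, 6, 4]
r4 m[B→φ2] = [6, 1, 4]
r4 m[Q→φ0] = [0, 0, 0]
r4 m[E→φ1] = [0, 0, 0]
fixed point reached at round 4
b[Q] = ⊗ incoming = [6, 5, 9]

b[Q] = [6, 5, 9]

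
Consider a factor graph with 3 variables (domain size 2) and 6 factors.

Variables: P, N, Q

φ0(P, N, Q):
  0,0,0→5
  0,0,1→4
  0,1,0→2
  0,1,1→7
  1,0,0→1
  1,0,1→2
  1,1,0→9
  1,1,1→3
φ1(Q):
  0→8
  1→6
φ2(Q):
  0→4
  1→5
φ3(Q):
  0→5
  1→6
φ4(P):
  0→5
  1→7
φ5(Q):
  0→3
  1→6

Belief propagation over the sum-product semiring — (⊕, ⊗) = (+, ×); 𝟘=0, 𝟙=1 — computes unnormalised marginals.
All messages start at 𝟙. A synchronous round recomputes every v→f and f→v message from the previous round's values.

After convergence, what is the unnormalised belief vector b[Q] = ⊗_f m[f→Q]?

init: all messages = 𝟙 over 2 values
r1 m[φ0→P] = [18, 15]
r1 m[φ0→N] = [12, 21]
r1 m[φ0→Q] = [17, 16]
r1 m[φ1→Q] = [8, 6]
r1 m[φ2→Q] = [4, 5]
r1 m[φ3→Q] = [5, 6]
r1 m[φ4→P] = [5, 7]
r1 m[φ5→Q] = [3, 6]
r1 m[P→φ0] = [1, 1]
r1 m[P→φ4] = [1, 1]
r1 m[N→φ0] = [1, 1]
r1 m[Q→φ0] = [1, 1]
r1 m[Q→φ1] = [1, 1]
r1 m[Q→φ2] = [1, 1]
r1 m[Q→φ3] = [1, 1]
r1 m[Q→φ5] = [1, 1]
r2 m[φ0→P] = [18, 15]
r2 m[φ0→N] = [12, 21]
r2 m[φ0→Q] = [17, 16]
r2 m[φ1→Q] = [8, 6]
r2 m[φ2→Q] = [4, 5]
r2 m[φ3→Q] = [5, 6]
r2 m[φ4→P] = [5, 7]
r2 m[φ5→Q] = [3, 6]
r2 m[P→φ0] = [5, 7]
r2 m[P→φ4] = [18, 15]
r2 m[N→φ0] = [1, 1]
r2 m[Q→φ0] = [480, 1080]
r2 m[Q→φ1] = [1020, 2880]
r2 m[Q→φ2] = [2040, 3456]
r2 m[Q→φ3] = [1632, 2880]
r2 m[Q→φ5] = [2720, 2880]
r3 m[φ0→P] = [15240, 10200]
r3 m[φ0→N] = [52080, 95520]
r3 m[φ0→Q] = [105, 90]
r3 m[φ1→Q] = [8, 6]
r3 m[φ2→Q] = [4, 5]
r3 m[φ3→Q] = [5, 6]
r3 m[φ4→P] = [5, 7]
r3 m[φ5→Q] = [3, 6]
r3 m[P→φ0] = [5, 7]
r3 m[P→φ4] = [18, 15]
r3 m[N→φ0] = [1, 1]
r3 m[Q→φ0] = [480, 1080]
r3 m[Q→φ1] = [1020, 2880]
r3 m[Q→φ2] = [2040, 3456]
r3 m[Q→φ3] = [1632, 2880]
r3 m[Q→φ5] = [2720, 2880]
r4 m[φ0→P] = [15240, 10200]
r4 m[φ0→N] = [52080, 95520]
r4 m[φ0→Q] = [105, 90]
r4 m[φ1→Q] = [8, 6]
r4 m[φ2→Q] = [4, 5]
r4 m[φ3→Q] = [5, 6]
r4 m[φ4→P] = [5, 7]
r4 m[φ5→Q] = [3, 6]
r4 m[P→φ0] = [5, 7]
r4 m[P→φ4] = [15240, 10200]
r4 m[N→φ0] = [1, 1]
r4 m[Q→φ0] = [480, 1080]
r4 m[Q→φ1] = [6300, 16200]
r4 m[Q→φ2] = [12600, 19440]
r4 m[Q→φ3] = [10080, 16200]
r4 m[Q→φ5] = [16800, 16200]
r5 m[φ0→P] = [15240, 10200]
r5 m[φ0→N] = [52080, 95520]
r5 m[φ0→Q] = [105, 90]
r5 m[φ1→Q] = [8, 6]
r5 m[φ2→Q] = [4, 5]
r5 m[φ3→Q] = [5, 6]
r5 m[φ4→P] = [5, 7]
r5 m[φ5→Q] = [3, 6]
r5 m[P→φ0] = [5, 7]
r5 m[P→φ4] = [15240, 10200]
r5 m[N→φ0] = [1, 1]
r5 m[Q→φ0] = [480, 1080]
r5 m[Q→φ1] = [6300, 16200]
r5 m[Q→φ2] = [12600, 19440]
r5 m[Q→φ3] = [10080, 16200]
r5 m[Q→φ5] = [16800, 16200]
fixed point reached at round 5
b[Q] = ⊗ incoming = [50400, 97200]

b[Q] = [50400, 97200]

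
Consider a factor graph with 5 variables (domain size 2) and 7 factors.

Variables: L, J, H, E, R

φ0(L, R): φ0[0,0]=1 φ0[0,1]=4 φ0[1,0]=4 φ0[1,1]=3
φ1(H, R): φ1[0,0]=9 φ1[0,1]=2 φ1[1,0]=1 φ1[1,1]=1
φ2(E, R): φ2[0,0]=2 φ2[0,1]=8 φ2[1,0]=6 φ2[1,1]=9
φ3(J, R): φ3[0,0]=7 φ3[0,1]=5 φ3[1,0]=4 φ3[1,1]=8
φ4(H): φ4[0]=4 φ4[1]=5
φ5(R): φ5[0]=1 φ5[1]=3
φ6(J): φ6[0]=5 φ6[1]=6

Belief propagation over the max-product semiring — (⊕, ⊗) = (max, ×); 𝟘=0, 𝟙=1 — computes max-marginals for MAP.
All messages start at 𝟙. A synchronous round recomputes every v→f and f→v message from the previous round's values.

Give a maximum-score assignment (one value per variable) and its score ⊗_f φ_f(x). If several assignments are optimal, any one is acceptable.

assignment: (L=0, J=1, H=0, E=1, R=1); score = 41472

init: all messages = 𝟙 over 2 values
r1 m[φ0→L] = [4, 4]
r1 m[φ0→R] = [4, 4]
r1 m[φ1→H] = [9, 1]
r1 m[φ1→R] = [9, 2]
r1 m[φ2→E] = [8, 9]
r1 m[φ2→R] = [6, 9]
r1 m[φ3→J] = [7, 8]
r1 m[φ3→R] = [7, 8]
r1 m[φ4→H] = [4, 5]
r1 m[φ5→R] = [1, 3]
r1 m[φ6→J] = [5, 6]
r1 m[L→φ0] = [1, 1]
r1 m[J→φ3] = [1, 1]
r1 m[J→φ6] = [1, 1]
r1 m[H→φ1] = [1, 1]
r1 m[H→φ4] = [1, 1]
r1 m[E→φ2] = [1, 1]
r1 m[R→φ0] = [1, 1]
r1 m[R→φ1] = [1, 1]
r1 m[R→φ2] = [1, 1]
r1 m[R→φ3] = [1, 1]
r1 m[R→φ5] = [1, 1]
r2 m[φ0→L] = [4, 4]
r2 m[φ0→R] = [4, 4]
r2 m[φ1→H] = [9, 1]
r2 m[φ1→R] = [9, 2]
r2 m[φ2→E] = [8, 9]
r2 m[φ2→R] = [6, 9]
r2 m[φ3→J] = [7, 8]
r2 m[φ3→R] = [7, 8]
r2 m[φ4→H] = [4, 5]
r2 m[φ5→R] = [1, 3]
r2 m[φ6→J] = [5, 6]
r2 m[L→φ0] = [1, 1]
r2 m[J→φ3] = [5, 6]
r2 m[J→φ6] = [7, 8]
r2 m[H→φ1] = [4, 5]
r2 m[H→φ4] = [9, 1]
r2 m[E→φ2] = [1, 1]
r2 m[R→φ0] = [378, 432]
r2 m[R→φ1] = [168, 864]
r2 m[R→φ2] = [252, 192]
r2 m[R→φ3] = [216, 216]
r2 m[R→φ5] = [1512, 576]
r3 m[φ0→L] = [1728, 1512]
r3 m[φ0→R] = [4, 4]
r3 m[φ1→H] = [1728, 864]
r3 m[φ1→R] = [36, 8]
r3 m[φ2→E] = [1536, 1728]
r3 m[φ2→R] = [6, 9]
r3 m[φ3→J] = [1512, 1728]
r3 m[φ3→R] = [35, 48]
r3 m[φ4→H] = [4, 5]
r3 m[φ5→R] = [1, 3]
r3 m[φ6→J] = [5, 6]
r3 m[L→φ0] = [1, 1]
r3 m[J→φ3] = [5, 6]
r3 m[J→φ6] = [7, 8]
r3 m[H→φ1] = [4, 5]
r3 m[H→φ4] = [9, 1]
r3 m[E→φ2] = [1, 1]
r3 m[R→φ0] = [378, 432]
r3 m[R→φ1] = [168, 864]
r3 m[R→φ2] = [252, 192]
r3 m[R→φ3] = [216, 216]
r3 m[R→φ5] = [1512, 576]
r4 m[φ0→L] = [1728, 1512]
r4 m[φ0→R] = [4, 4]
r4 m[φ1→H] = [1728, 864]
r4 m[φ1→R] = [36, 8]
r4 m[φ2→E] = [1536, 1728]
r4 m[φ2→R] = [6, 9]
r4 m[φ3→J] = [1512, 1728]
r4 m[φ3→R] = [35, 48]
r4 m[φ4→H] = [4, 5]
r4 m[φ5→R] = [1, 3]
r4 m[φ6→J] = [5, 6]
r4 m[L→φ0] = [1, 1]
r4 m[J→φ3] = [5, 6]
r4 m[J→φ6] = [1512, 1728]
r4 m[H→φ1] = [4, 5]
r4 m[H→φ4] = [1728, 864]
r4 m[E→φ2] = [1, 1]
r4 m[R→φ0] = [7560, 10368]
r4 m[R→φ1] = [840, 5184]
r4 m[R→φ2] = [5040, 4608]
r4 m[R→φ3] = [864, 864]
r4 m[R→φ5] = [30240, 13824]
r5 m[φ0→L] = [41472, 31104]
r5 m[φ0→R] = [4, 4]
r5 m[φ1→H] = [10368, 5184]
r5 m[φ1→R] = [36, 8]
r5 m[φ2→E] = [36864, 41472]
r5 m[φ2→R] = [6, 9]
r5 m[φ3→J] = [6048, 6912]
r5 m[φ3→R] = [35, 48]
r5 m[φ4→H] = [4, 5]
r5 m[φ5→R] = [1, 3]
r5 m[φ6→J] = [5, 6]
r5 m[L→φ0] = [1, 1]
r5 m[J→φ3] = [5, 6]
r5 m[J→φ6] = [1512, 1728]
r5 m[H→φ1] = [4, 5]
r5 m[H→φ4] = [1728, 864]
r5 m[E→φ2] = [1, 1]
r5 m[R→φ0] = [7560, 10368]
r5 m[R→φ1] = [840, 5184]
r5 m[R→φ2] = [5040, 4608]
r5 m[R→φ3] = [864, 864]
r5 m[R→φ5] = [30240, 13824]
r6 m[φ0→L] = [41472, 31104]
r6 m[φ0→R] = [4, 4]
r6 m[φ1→H] = [10368, 5184]
r6 m[φ1→R] = [36, 8]
r6 m[φ2→E] = [36864, 41472]
r6 m[φ2→R] = [6, 9]
r6 m[φ3→J] = [6048, 6912]
r6 m[φ3→R] = [35, 48]
r6 m[φ4→H] = [4, 5]
r6 m[φ5→R] = [1, 3]
r6 m[φ6→J] = [5, 6]
r6 m[L→φ0] = [1, 1]
r6 m[J→φ3] = [5, 6]
r6 m[J→φ6] = [6048, 6912]
r6 m[H→φ1] = [4, 5]
r6 m[H→φ4] = [10368, 5184]
r6 m[E→φ2] = [1, 1]
r6 m[R→φ0] = [7560, 10368]
r6 m[R→φ1] = [840, 5184]
r6 m[R→φ2] = [5040, 4608]
r6 m[R→φ3] = [864, 864]
r6 m[R→φ5] = [30240, 13824]
r7 m[φ0→L] = [41472, 31104]
r7 m[φ0→R] = [4, 4]
r7 m[φ1→H] = [10368, 5184]
r7 m[φ1→R] = [36, 8]
r7 m[φ2→E] = [36864, 41472]
r7 m[φ2→R] = [6, 9]
r7 m[φ3→J] = [6048, 6912]
r7 m[φ3→R] = [35, 48]
r7 m[φ4→H] = [4, 5]
r7 m[φ5→R] = [1, 3]
r7 m[φ6→J] = [5, 6]
r7 m[L→φ0] = [1, 1]
r7 m[J→φ3] = [5, 6]
r7 m[J→φ6] = [6048, 6912]
r7 m[H→φ1] = [4, 5]
r7 m[H→φ4] = [10368, 5184]
r7 m[E→φ2] = [1, 1]
r7 m[R→φ0] = [7560, 10368]
r7 m[R→φ1] = [840, 5184]
r7 m[R→φ2] = [5040, 4608]
r7 m[R→φ3] = [864, 864]
r7 m[R→φ5] = [30240, 13824]
fixed point reached at round 7
traceback from L: (L=0, J=1, H=0, E=1, R=1), score=41472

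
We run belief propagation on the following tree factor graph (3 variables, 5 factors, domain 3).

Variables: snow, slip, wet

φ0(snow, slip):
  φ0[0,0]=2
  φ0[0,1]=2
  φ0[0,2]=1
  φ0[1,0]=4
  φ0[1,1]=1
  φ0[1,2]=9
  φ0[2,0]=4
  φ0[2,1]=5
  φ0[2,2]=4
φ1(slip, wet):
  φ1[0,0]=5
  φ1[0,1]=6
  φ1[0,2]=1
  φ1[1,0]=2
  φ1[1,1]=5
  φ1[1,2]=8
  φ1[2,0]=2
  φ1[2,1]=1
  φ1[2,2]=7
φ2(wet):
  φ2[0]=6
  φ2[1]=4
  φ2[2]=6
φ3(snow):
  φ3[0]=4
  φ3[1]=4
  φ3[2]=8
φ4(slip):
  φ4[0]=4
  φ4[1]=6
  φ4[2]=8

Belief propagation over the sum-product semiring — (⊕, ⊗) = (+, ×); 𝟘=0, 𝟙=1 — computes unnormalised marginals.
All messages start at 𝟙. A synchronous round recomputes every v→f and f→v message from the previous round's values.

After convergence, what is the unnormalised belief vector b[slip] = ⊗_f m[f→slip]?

init: all messages = 𝟙 over 3 values
r1 m[φ0→snow] = [5, 14, 13]
r1 m[φ0→slip] = [10, 8, 14]
r1 m[φ1→slip] = [12, 15, 10]
r1 m[φ1→wet] = [9, 12, 16]
r1 m[φ2→wet] = [6, 4, 6]
r1 m[φ3→snow] = [4, 4, 8]
r1 m[φ4→slip] = [4, 6, 8]
r1 m[snow→φ0] = [1, 1, 1]
r1 m[snow→φ3] = [1, 1, 1]
r1 m[slip→φ0] = [1, 1, 1]
r1 m[slip→φ1] = [1, 1, 1]
r1 m[slip→φ4] = [1, 1, 1]
r1 m[wet→φ1] = [1, 1, 1]
r1 m[wet→φ2] = [1, 1, 1]
r2 m[φ0→snow] = [5, 14, 13]
r2 m[φ0→slip] = [10, 8, 14]
r2 m[φ1→slip] = [12, 15, 10]
r2 m[φ1→wet] = [9, 12, 16]
r2 m[φ2→wet] = [6, 4, 6]
r2 m[φ3→snow] = [4, 4, 8]
r2 m[φ4→slip] = [4, 6, 8]
r2 m[snow→φ0] = [4, 4, 8]
r2 m[snow→φ3] = [5, 14, 13]
r2 m[slip→φ0] = [48, 90, 80]
r2 m[slip→φ1] = [40, 48, 112]
r2 m[slip→φ4] = [120, 120, 140]
r2 m[wet→φ1] = [6, 4, 6]
r2 m[wet→φ2] = [9, 12, 16]
r3 m[φ0→snow] = [356, 1002, 962]
r3 m[φ0→slip] = [56, 52, 72]
r3 m[φ1→slip] = [60, 80, 58]
r3 m[φ1→wet] = [520, 592, 1208]
r3 m[φ2→wet] = [6, 4, 6]
r3 m[φ3→snow] = [4, 4, 8]
r3 m[φ4→slip] = [4, 6, 8]
r3 m[snow→φ0] = [4, 4, 8]
r3 m[snow→φ3] = [5, 14, 13]
r3 m[slip→φ0] = [48, 90, 80]
r3 m[slip→φ1] = [40, 48, 112]
r3 m[slip→φ4] = [120, 120, 140]
r3 m[wet→φ1] = [6, 4, 6]
r3 m[wet→φ2] = [9, 12, 16]
r4 m[φ0→snow] = [356, 1002, 962]
r4 m[φ0→slip] = [56, 52, 72]
r4 m[φ1→slip] = [60, 80, 58]
r4 m[φ1→wet] = [520, 592, 1208]
r4 m[φ2→wet] = [6, 4, 6]
r4 m[φ3→snow] = [4, 4, 8]
r4 m[φ4→slip] = [4, 6, 8]
r4 m[snow→φ0] = [4, 4, 8]
r4 m[snow→φ3] = [356, 1002, 962]
r4 m[slip→φ0] = [240, 480, 464]
r4 m[slip→φ1] = [224, 312, 576]
r4 m[slip→φ4] = [3360, 4160, 4176]
r4 m[wet→φ1] = [6, 4, 6]
r4 m[wet→φ2] = [520, 592, 1208]
r5 m[φ0→snow] = [1904, 5616, 5216]
r5 m[φ0→slip] = [56, 52, 72]
r5 m[φ1→slip] = [60, 80, 58]
r5 m[φ1→wet] = [2896, 3480, 6752]
r5 m[φ2→wet] = [6, 4, 6]
r5 m[φ3→snow] = [4, 4, 8]
r5 m[φ4→slip] = [4, 6, 8]
r5 m[snow→φ0] = [4, 4, 8]
r5 m[snow→φ3] = [356, 1002, 962]
r5 m[slip→φ0] = [240, 480, 464]
r5 m[slip→φ1] = [224, 312, 576]
r5 m[slip→φ4] = [3360, 4160, 4176]
r5 m[wet→φ1] = [6, 4, 6]
r5 m[wet→φ2] = [520, 592, 1208]
r6 m[φ0→snow] = [1904, 5616, 5216]
r6 m[φ0→slip] = [56, 52, 72]
r6 m[φ1→slip] = [60, 80, 58]
r6 m[φ1→wet] = [2896, 3480, 6752]
r6 m[φ2→wet] = [6, 4, 6]
r6 m[φ3→snow] = [4, 4, 8]
r6 m[φ4→slip] = [4, 6, 8]
r6 m[snow→φ0] = [4, 4, 8]
r6 m[snow→φ3] = [1904, 5616, 5216]
r6 m[slip→φ0] = [240, 480, 464]
r6 m[slip→φ1] = [224, 312, 576]
r6 m[slip→φ4] = [3360, 4160, 4176]
r6 m[wet→φ1] = [6, 4, 6]
r6 m[wet→φ2] = [2896, 3480, 6752]
r7 m[φ0→snow] = [1904, 5616, 5216]
r7 m[φ0→slip] = [56, 52, 72]
r7 m[φ1→slip] = [60, 80, 58]
r7 m[φ1→wet] = [2896, 3480, 6752]
r7 m[φ2→wet] = [6, 4, 6]
r7 m[φ3→snow] = [4, 4, 8]
r7 m[φ4→slip] = [4, 6, 8]
r7 m[snow→φ0] = [4, 4, 8]
r7 m[snow→φ3] = [1904, 5616, 5216]
r7 m[slip→φ0] = [240, 480, 464]
r7 m[slip→φ1] = [224, 312, 576]
r7 m[slip→φ4] = [3360, 4160, 4176]
r7 m[wet→φ1] = [6, 4, 6]
r7 m[wet→φ2] = [2896, 3480, 6752]
fixed point reached at round 7
b[slip] = ⊗ incoming = [13440, 24960, 33408]

b[slip] = [13440, 24960, 33408]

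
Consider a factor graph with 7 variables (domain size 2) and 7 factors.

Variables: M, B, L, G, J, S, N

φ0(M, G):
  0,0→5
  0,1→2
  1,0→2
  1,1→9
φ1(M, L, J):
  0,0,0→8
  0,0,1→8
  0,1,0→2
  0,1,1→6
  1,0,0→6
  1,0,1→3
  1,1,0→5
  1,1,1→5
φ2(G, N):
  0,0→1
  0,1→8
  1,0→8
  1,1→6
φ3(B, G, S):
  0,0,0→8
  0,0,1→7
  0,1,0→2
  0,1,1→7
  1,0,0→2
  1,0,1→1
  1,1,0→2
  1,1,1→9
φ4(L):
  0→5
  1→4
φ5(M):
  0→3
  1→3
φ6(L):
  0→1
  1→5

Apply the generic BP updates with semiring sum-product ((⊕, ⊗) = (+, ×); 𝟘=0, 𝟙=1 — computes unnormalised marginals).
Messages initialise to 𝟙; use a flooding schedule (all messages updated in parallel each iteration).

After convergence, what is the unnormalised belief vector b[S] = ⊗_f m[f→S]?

init: all messages = 𝟙 over 2 values
r1 m[φ0→M] = [7, 11]
r1 m[φ0→G] = [7, 11]
r1 m[φ1→M] = [24, 19]
r1 m[φ1→L] = [25, 18]
r1 m[φ1→J] = [21, 22]
r1 m[φ2→G] = [9, 14]
r1 m[φ2→N] = [9, 14]
r1 m[φ3→B] = [24, 14]
r1 m[φ3→G] = [18, 20]
r1 m[φ3→S] = [14, 24]
r1 m[φ4→L] = [5, 4]
r1 m[φ5→M] = [3, 3]
r1 m[φ6→L] = [1, 5]
r1 m[M→φ0] = [1, 1]
r1 m[M→φ1] = [1, 1]
r1 m[M→φ5] = [1, 1]
r1 m[B→φ3] = [1, 1]
r1 m[L→φ1] = [1, 1]
r1 m[L→φ4] = [1, 1]
r1 m[L→φ6] = [1, 1]
r1 m[G→φ0] = [1, 1]
r1 m[G→φ2] = [1, 1]
r1 m[G→φ3] = [1, 1]
r1 m[J→φ1] = [1, 1]
r1 m[S→φ3] = [1, 1]
r1 m[N→φ2] = [1, 1]
r2 m[φ0→M] = [7, 11]
r2 m[φ0→G] = [7, 11]
r2 m[φ1→M] = [24, 19]
r2 m[φ1→L] = [25, 18]
r2 m[φ1→J] = [21, 22]
r2 m[φ2→G] = [9, 14]
r2 m[φ2→N] = [9, 14]
r2 m[φ3→B] = [24, 14]
r2 m[φ3→G] = [18, 20]
r2 m[φ3→S] = [14, 24]
r2 m[φ4→L] = [5, 4]
r2 m[φ5→M] = [3, 3]
r2 m[φ6→L] = [1, 5]
r2 m[M→φ0] = [72, 57]
r2 m[M→φ1] = [21, 33]
r2 m[M→φ5] = [168, 209]
r2 m[B→φ3] = [1, 1]
r2 m[L→φ1] = [5, 20]
r2 m[L→φ4] = [25, 90]
r2 m[L→φ6] = [125, 72]
r2 m[G→φ0] = [162, 280]
r2 m[G→φ2] = [126, 220]
r2 m[G→φ3] = [63, 154]
r2 m[J→φ1] = [1, 1]
r2 m[S→φ3] = [1, 1]
r2 m[N→φ2] = [1, 1]
r3 m[φ0→M] = [1370, 2844]
r3 m[φ0→G] = [474, 657]
r3 m[φ1→M] = [240, 245]
r3 m[φ1→L] = [633, 498]
r3 m[φ1→J] = [5970, 7155]
r3 m[φ2→G] = [9, 14]
r3 m[φ2→N] = [1886, 2328]
r3 m[φ3→B] = [2331, 1883]
r3 m[φ3→G] = [18, 20]
r3 m[φ3→S] = [1246, 2968]
r3 m[φ4→L] = [5, 4]
r3 m[φ5→M] = [3, 3]
r3 m[φ6→L] = [1, 5]
r3 m[M→φ0] = [72, 57]
r3 m[M→φ1] = [21, 33]
r3 m[M→φ5] = [168, 209]
r3 m[B→φ3] = [1, 1]
r3 m[L→φ1] = [5, 20]
r3 m[L→φ4] = [25, 90]
r3 m[L→φ6] = [125, 72]
r3 m[G→φ0] = [162, 280]
r3 m[G→φ2] = [126, 220]
r3 m[G→φ3] = [63, 154]
r3 m[J→φ1] = [1, 1]
r3 m[S→φ3] = [1, 1]
r3 m[N→φ2] = [1, 1]
r4 m[φ0→M] = [1370, 2844]
r4 m[φ0→G] = [474, 657]
r4 m[φ1→M] = [240, 245]
r4 m[φ1→L] = [633, 498]
r4 m[φ1→J] = [5970, 7155]
r4 m[φ2→G] = [9, 14]
r4 m[φ2→N] = [1886, 2328]
r4 m[φ3→B] = [2331, 1883]
r4 m[φ3→G] = [18, 20]
r4 m[φ3→S] = [1246, 2968]
r4 m[φ4→L] = [5, 4]
r4 m[φ5→M] = [3, 3]
r4 m[φ6→L] = [1, 5]
r4 m[M→φ0] = [720, 735]
r4 m[M→φ1] = [4110, 8532]
r4 m[M→φ5] = [328800, 696780]
r4 m[B→φ3] = [1, 1]
r4 m[L→φ1] = [5, 20]
r4 m[L→φ4] = [633, 2490]
r4 m[L→φ6] = [3165, 1992]
r4 m[G→φ0] = [162, 280]
r4 m[G→φ2] = [8532, 13140]
r4 m[G→φ3] = [4266, 9198]
r4 m[J→φ1] = [1, 1]
r4 m[S→φ3] = [1, 1]
r4 m[N→φ2] = [1, 1]
r5 m[φ0→M] = [1370, 2844]
r5 m[φ0→G] = [5070, 8055]
r5 m[φ1→M] = [240, 245]
r5 m[φ1→L] = [142548, 118200]
r5 m[φ1→J] = [1437960, 1638780]
r5 m[φ2→G] = [9, 14]
r5 m[φ2→N] = [113652, 147096]
r5 m[φ3→B] = [146772, 113976]
r5 m[φ3→G] = [18, 20]
r5 m[φ3→S] = [79452, 181296]
r5 m[φ4→L] = [5, 4]
r5 m[φ5→M] = [3, 3]
r5 m[φ6→L] = [1, 5]
r5 m[M→φ0] = [720, 735]
r5 m[M→φ1] = [4110, 8532]
r5 m[M→φ5] = [328800, 696780]
r5 m[B→φ3] = [1, 1]
r5 m[L→φ1] = [5, 20]
r5 m[L→φ4] = [633, 2490]
r5 m[L→φ6] = [3165, 1992]
r5 m[G→φ0] = [162, 280]
r5 m[G→φ2] = [8532, 13140]
r5 m[G→φ3] = [4266, 9198]
r5 m[J→φ1] = [1, 1]
r5 m[S→φ3] = [1, 1]
r5 m[N→φ2] = [1, 1]
r6 m[φ0→M] = [1370, 2844]
r6 m[φ0→G] = [5070, 8055]
r6 m[φ1→M] = [240, 245]
r6 m[φ1→L] = [142548, 118200]
r6 m[φ1→J] = [1437960, 1638780]
r6 m[φ2→G] = [9, 14]
r6 m[φ2→N] = [113652, 147096]
r6 m[φ3→B] = [146772, 113976]
r6 m[φ3→G] = [18, 20]
r6 m[φ3→S] = [79452, 181296]
r6 m[φ4→L] = [5, 4]
r6 m[φ5→M] = [3, 3]
r6 m[φ6→L] = [1, 5]
r6 m[M→φ0] = [720, 735]
r6 m[M→φ1] = [4110, 8532]
r6 m[M→φ5] = [328800, 696780]
r6 m[B→φ3] = [1, 1]
r6 m[L→φ1] = [5, 20]
r6 m[L→φ4] = [142548, 591000]
r6 m[L→φ6] = [712740, 472800]
r6 m[G→φ0] = [162, 280]
r6 m[G→φ2] = [91260, 161100]
r6 m[G→φ3] = [45630, 112770]
r6 m[J→φ1] = [1, 1]
r6 m[S→φ3] = [1, 1]
r6 m[N→φ2] = [1, 1]
r7 m[φ0→M] = [1370, 2844]
r7 m[φ0→G] = [5070, 8055]
r7 m[φ1→M] = [240, 245]
r7 m[φ1→L] = [142548, 118200]
r7 m[φ1→J] = [1437960, 1638780]
r7 m[φ2→G] = [9, 14]
r7 m[φ2→N] = [1380060, 1696680]
r7 m[φ3→B] = [1699380, 1377360]
r7 m[φ3→G] = [18, 20]
r7 m[φ3→S] = [907380, 2169360]
r7 m[φ4→L] = [5, 4]
r7 m[φ5→M] = [3, 3]
r7 m[φ6→L] = [1, 5]
r7 m[M→φ0] = [720, 735]
r7 m[M→φ1] = [4110, 8532]
r7 m[M→φ5] = [328800, 696780]
r7 m[B→φ3] = [1, 1]
r7 m[L→φ1] = [5, 20]
r7 m[L→φ4] = [142548, 591000]
r7 m[L→φ6] = [712740, 472800]
r7 m[G→φ0] = [162, 280]
r7 m[G→φ2] = [91260, 161100]
r7 m[G→φ3] = [45630, 112770]
r7 m[J→φ1] = [1, 1]
r7 m[S→φ3] = [1, 1]
r7 m[N→φ2] = [1, 1]
r8 m[φ0→M] = [1370, 2844]
r8 m[φ0→G] = [5070, 8055]
r8 m[φ1→M] = [240, 245]
r8 m[φ1→L] = [142548, 118200]
r8 m[φ1→J] = [1437960, 1638780]
r8 m[φ2→G] = [9, 14]
r8 m[φ2→N] = [1380060, 1696680]
r8 m[φ3→B] = [1699380, 1377360]
r8 m[φ3→G] = [18, 20]
r8 m[φ3→S] = [907380, 2169360]
r8 m[φ4→L] = [5, 4]
r8 m[φ5→M] = [3, 3]
r8 m[φ6→L] = [1, 5]
r8 m[M→φ0] = [720, 735]
r8 m[M→φ1] = [4110, 8532]
r8 m[M→φ5] = [328800, 696780]
r8 m[B→φ3] = [1, 1]
r8 m[L→φ1] = [5, 20]
r8 m[L→φ4] = [142548, 591000]
r8 m[L→φ6] = [712740, 472800]
r8 m[G→φ0] = [162, 280]
r8 m[G→φ2] = [91260, 161100]
r8 m[G→φ3] = [45630, 112770]
r8 m[J→φ1] = [1, 1]
r8 m[S→φ3] = [1, 1]
r8 m[N→φ2] = [1, 1]
fixed point reached at round 8
b[S] = ⊗ incoming = [907380, 2169360]

b[S] = [907380, 2169360]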